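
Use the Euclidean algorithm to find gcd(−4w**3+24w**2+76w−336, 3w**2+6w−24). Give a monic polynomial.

w+4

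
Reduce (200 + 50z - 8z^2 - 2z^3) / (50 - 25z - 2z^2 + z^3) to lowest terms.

(-8 - 2z)/(-2 + z)

Euclidean algorithm in ℚ[z]:
  -2z^3 - 8z^2 + 50z + 200 = (-2)(z^3 - 2z^2 - 25z + 50) + (-12z^2 + 300)
  z^3 - 2z^2 - 25z + 50 = (-(1/12)z + 1/6)(-12z^2 + 300) + (0)
Last nonzero remainder: -12z^2 + 300. Dividing through by -12 gives the monic gcd z^2 - 25.
Cancel z^2 - 25 from numerator and denominator to get the reduced form.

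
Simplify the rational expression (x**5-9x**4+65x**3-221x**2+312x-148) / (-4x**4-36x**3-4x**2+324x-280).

By polynomial division,
  x**5-9x**4+65x**3-221x**2+312x-148 = (-(1/4)x+9/2)(-4x**4-36x**3-4x**2+324x-280) + (226x**3-122x**2-1216x+1112)
  -4x**4-36x**3-4x**2+324x-280 = (-(2/113)x-2156/12769)(226x**3-122x**2-1216x+1112) + (-(588924/12769)x**2+(1766772/12769)x-1177848/12769)
  226x**3-122x**2-1216x+1112 = (-(1442897/294462)x-1774891/147231)(-(588924/12769)x**2+(1766772/12769)x-1177848/12769) + (0)
Last nonzero remainder: -(588924/12769)x**2+(1766772/12769)x-1177848/12769. Dividing through by -588924/12769 gives the monic gcd x**2-3x+2.
Cancel x**2-3x+2 from numerator and denominator to get the reduced form.

(-x**3+6x**2-45x+74)/(4x**2+48x+140)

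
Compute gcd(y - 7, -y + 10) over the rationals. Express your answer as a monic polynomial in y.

By polynomial division,
  y - 7 = (-1)(-y + 10) + (3)
  -y + 10 = (-(1/3)y + 10/3)(3) + (0)
The last nonzero remainder is the constant 3, so the polynomials are coprime and gcd = 1.

1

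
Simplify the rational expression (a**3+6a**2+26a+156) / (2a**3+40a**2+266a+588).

(a**2+26)/(2a**2+28a+98)

By polynomial division,
  a**3+6a**2+26a+156 = (1/2)(2a**3+40a**2+266a+588) + (-14a**2-107a-138)
  2a**3+40a**2+266a+588 = (-(1/7)a-173/98)(-14a**2-107a-138) + ((5625/98)a+16875/49)
  -14a**2-107a-138 = (-(1372/5625)a-2254/5625)((5625/98)a+16875/49) + (0)
Last nonzero remainder: (5625/98)a+16875/49. Dividing through by 5625/98 gives the monic gcd a+6.
Cancel a+6 from numerator and denominator to get the reduced form.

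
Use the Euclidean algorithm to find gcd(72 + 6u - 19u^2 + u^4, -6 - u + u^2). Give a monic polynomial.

Repeated division with remainder:
  u^4 - 19u^2 + 6u + 72 = (u^2 + u - 12)(u^2 - u - 6) + (0)
The last nonzero remainder u^2 - u - 6 is already monic.

-6 - u + u^2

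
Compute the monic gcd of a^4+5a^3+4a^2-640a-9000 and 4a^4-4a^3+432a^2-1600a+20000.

a^2+6a+100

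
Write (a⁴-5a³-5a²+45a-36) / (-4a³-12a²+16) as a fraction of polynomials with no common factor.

Euclidean algorithm in ℚ[a]:
  a⁴-5a³-5a²+45a-36 = (-(1/4)a+2)(-4a³-12a²+16) + (19a²+49a-68)
  -4a³-12a²+16 = (-(4/19)a-32/361)(19a²+49a-68) + (-(3600/361)a+3600/361)
  19a²+49a-68 = (-(6859/3600)a-6137/900)(-(3600/361)a+3600/361) + (0)
Last nonzero remainder: -(3600/361)a+3600/361. Dividing through by -3600/361 gives the monic gcd a-1.
Cancel a-1 from numerator and denominator to get the reduced form.

(-a³+4a²+9a-36)/(4a²+16a+16)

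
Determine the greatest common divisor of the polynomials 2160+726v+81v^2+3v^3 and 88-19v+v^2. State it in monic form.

1

By polynomial division,
  3v^3+81v^2+726v+2160 = (3v+138)(v^2-19v+88) + (3084v-9984)
  v^2-19v+88 = ((1/3084)v-4051/792588)(3084v-9984) + (2441880/66049)
  3084v-9984 = ((16974593/203490)v-27476384/101745)(2441880/66049) + (0)
The last nonzero remainder is the constant 2441880/66049, so the polynomials are coprime and gcd = 1.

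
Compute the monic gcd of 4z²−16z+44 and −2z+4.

1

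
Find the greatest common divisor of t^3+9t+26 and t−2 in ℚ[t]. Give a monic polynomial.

1

By polynomial division,
  t^3+9t+26 = (t^2+2t+13)(t−2) + (52)
  t−2 = ((1/52)t−1/26)(52) + (0)
The last nonzero remainder is the constant 52, so the polynomials are coprime and gcd = 1.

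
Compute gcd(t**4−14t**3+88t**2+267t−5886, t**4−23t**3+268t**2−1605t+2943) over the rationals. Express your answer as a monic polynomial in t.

Apply the Euclidean algorithm:
  t**4−14t**3+88t**2+267t−5886 = (t**4−23t**3+268t**2−1605t+2943) + (9t**3−180t**2+1872t−8829)
  t**4−23t**3+268t**2−1605t+2943 = ((1/9)t−1/3)(9t**3−180t**2+1872t−8829) + (0)
Last nonzero remainder: 9t**3−180t**2+1872t−8829. Dividing through by 9 gives the monic gcd t**3−20t**2+208t−981.

t**3−20t**2+208t−981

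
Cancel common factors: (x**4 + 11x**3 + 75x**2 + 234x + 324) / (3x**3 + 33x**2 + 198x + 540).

Repeated division with remainder:
  x**4 + 11x**3 + 75x**2 + 234x + 324 = ((1/3)x)(3x**3 + 33x**2 + 198x + 540) + (9x**2 + 54x + 324)
  3x**3 + 33x**2 + 198x + 540 = ((1/3)x + 5/3)(9x**2 + 54x + 324) + (0)
Last nonzero remainder: 9x**2 + 54x + 324. Dividing through by 9 gives the monic gcd x**2 + 6x + 36.
Cancel x**2 + 6x + 36 from numerator and denominator to get the reduced form.

(x**2 + 5x + 9)/(3x + 15)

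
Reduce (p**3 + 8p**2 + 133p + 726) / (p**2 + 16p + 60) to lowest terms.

Apply the Euclidean algorithm:
  p**3 + 8p**2 + 133p + 726 = (p - 8)(p**2 + 16p + 60) + (201p + 1206)
  p**2 + 16p + 60 = ((1/201)p + 10/201)(201p + 1206) + (0)
Last nonzero remainder: 201p + 1206. Dividing through by 201 gives the monic gcd p + 6.
Cancel p + 6 from numerator and denominator to get the reduced form.

(p**2 + 2p + 121)/(p + 10)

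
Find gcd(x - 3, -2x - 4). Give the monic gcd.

By polynomial division,
  x - 3 = (-1/2)(-2x - 4) + (-5)
  -2x - 4 = ((2/5)x + 4/5)(-5) + (0)
The last nonzero remainder is the constant -5, so the polynomials are coprime and gcd = 1.

1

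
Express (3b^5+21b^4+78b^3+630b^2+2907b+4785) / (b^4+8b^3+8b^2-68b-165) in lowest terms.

Euclidean algorithm in ℚ[b]:
  3b^5+21b^4+78b^3+630b^2+2907b+4785 = (3b-3)(b^4+8b^3+8b^2-68b-165) + (78b^3+858b^2+3198b+4290)
  b^4+8b^3+8b^2-68b-165 = ((1/78)b-1/26)(78b^3+858b^2+3198b+4290) + (0)
Last nonzero remainder: 78b^3+858b^2+3198b+4290. Dividing through by 78 gives the monic gcd b^3+11b^2+41b+55.
Cancel b^3+11b^2+41b+55 from numerator and denominator to get the reduced form.

(3b^2-12b+87)/(b-3)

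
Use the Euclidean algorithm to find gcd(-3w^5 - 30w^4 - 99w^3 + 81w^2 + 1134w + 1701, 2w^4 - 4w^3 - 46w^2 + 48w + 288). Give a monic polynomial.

Apply the Euclidean algorithm:
  -3w^5 - 30w^4 - 99w^3 + 81w^2 + 1134w + 1701 = (-(3/2)w - 18)(2w^4 - 4w^3 - 46w^2 + 48w + 288) + (-240w^3 - 675w^2 + 2430w + 6885)
  2w^4 - 4w^3 - 46w^2 + 48w + 288 = (-(1/120)w + 77/1920)(-240w^3 - 675w^2 + 2430w + 6885) + ((169/128)w^2 + (507/64)w + 1521/128)
  -240w^3 - 675w^2 + 2430w + 6885 = (-(30720/169)w + 97920/169)((169/128)w^2 + (507/64)w + 1521/128) + (0)
Last nonzero remainder: (169/128)w^2 + (507/64)w + 1521/128. Dividing through by 169/128 gives the monic gcd w^2 + 6w + 9.

w^2 + 6w + 9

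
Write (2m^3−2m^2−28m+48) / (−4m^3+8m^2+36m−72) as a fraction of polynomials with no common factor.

(−m−4)/(2m+6)

Euclidean algorithm in ℚ[m]:
  2m^3−2m^2−28m+48 = (−1/2)(−4m^3+8m^2+36m−72) + (2m^2−10m+12)
  −4m^3+8m^2+36m−72 = (−2m−6)(2m^2−10m+12) + (0)
Last nonzero remainder: 2m^2−10m+12. Dividing through by 2 gives the monic gcd m^2−5m+6.
Cancel m^2−5m+6 from numerator and denominator to get the reduced form.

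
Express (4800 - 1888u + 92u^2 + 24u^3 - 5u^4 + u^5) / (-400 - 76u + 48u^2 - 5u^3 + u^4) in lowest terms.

(-24 + 2u + u^2)/(2 + u)

By polynomial division,
  u^5 - 5u^4 + 24u^3 + 92u^2 - 1888u + 4800 = (u)(u^4 - 5u^3 + 48u^2 - 76u - 400) + (-24u^3 + 168u^2 - 1488u + 4800)
  u^4 - 5u^3 + 48u^2 - 76u - 400 = (-(1/24)u - 1/12)(-24u^3 + 168u^2 - 1488u + 4800) + (0)
Last nonzero remainder: -24u^3 + 168u^2 - 1488u + 4800. Dividing through by -24 gives the monic gcd u^3 - 7u^2 + 62u - 200.
Cancel u^3 - 7u^2 + 62u - 200 from numerator and denominator to get the reduced form.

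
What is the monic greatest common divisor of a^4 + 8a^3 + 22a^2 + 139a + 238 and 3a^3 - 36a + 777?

Repeated division with remainder:
  a^4 + 8a^3 + 22a^2 + 139a + 238 = ((1/3)a + 8/3)(3a^3 - 36a + 777) + (34a^2 - 24a - 1834)
  3a^3 - 36a + 777 = ((3/34)a + 18/289)(34a^2 - 24a - 1834) + ((36795/289)a + 257565/289)
  34a^2 - 24a - 1834 = ((9826/36795)a - 75718/36795)((36795/289)a + 257565/289) + (0)
Last nonzero remainder: (36795/289)a + 257565/289. Dividing through by 36795/289 gives the monic gcd a + 7.

a + 7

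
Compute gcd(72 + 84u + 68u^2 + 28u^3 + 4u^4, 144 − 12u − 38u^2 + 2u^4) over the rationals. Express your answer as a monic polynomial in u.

9 + 6u + u^2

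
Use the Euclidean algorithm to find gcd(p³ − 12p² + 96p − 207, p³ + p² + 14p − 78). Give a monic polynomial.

p − 3

Repeated division with remainder:
  p³ − 12p² + 96p − 207 = (p³ + p² + 14p − 78) + (−13p² + 82p − 129)
  p³ + p² + 14p − 78 = (−(1/13)p − 95/169)(−13p² + 82p − 129) + ((8479/169)p − 25437/169)
  −13p² + 82p − 129 = (−(2197/8479)p + 7267/8479)((8479/169)p − 25437/169) + (0)
Last nonzero remainder: (8479/169)p − 25437/169. Dividing through by 8479/169 gives the monic gcd p − 3.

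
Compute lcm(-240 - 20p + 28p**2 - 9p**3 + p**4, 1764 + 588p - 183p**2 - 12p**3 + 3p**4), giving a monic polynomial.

11760 + 980p - 1612p**2 + 421p**3 - 21p**4 - 9p**5 + p**6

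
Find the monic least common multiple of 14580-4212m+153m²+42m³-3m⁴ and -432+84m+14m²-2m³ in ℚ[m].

116640-43416m-828m²+1638m³-103m⁴-12m⁵+m⁶

Euclidean algorithm in ℚ[m]:
  -3m⁴+42m³+153m²-4212m+14580 = ((3/2)m-21/2)(-2m³+14m²+84m-432) + (174m²-2682m+10044)
  -2m³+14m²+84m-432 = (-(1/87)m-244/2523)(174m²-2682m+10044) + (-(50400/841)m+453600/841)
  174m²-2682m+10044 = (-(24389/8400)m+26071/1400)(-(50400/841)m+453600/841) + (0)
Last nonzero remainder: -(50400/841)m+453600/841. Dividing through by -50400/841 gives the monic gcd m-9.
Then lcm(f, g) = f·g / gcd(f, g); expanding and making the result monic gives the answer.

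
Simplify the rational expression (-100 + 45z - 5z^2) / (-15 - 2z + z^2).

(20 - 5z)/(3 + z)

By polynomial division,
  -5z^2 + 45z - 100 = (-5)(z^2 - 2z - 15) + (35z - 175)
  z^2 - 2z - 15 = ((1/35)z + 3/35)(35z - 175) + (0)
Last nonzero remainder: 35z - 175. Dividing through by 35 gives the monic gcd z - 5.
Cancel z - 5 from numerator and denominator to get the reduced form.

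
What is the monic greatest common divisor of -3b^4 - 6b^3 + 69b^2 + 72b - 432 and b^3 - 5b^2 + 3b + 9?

b^2 - 6b + 9

Repeated division with remainder:
  -3b^4 - 6b^3 + 69b^2 + 72b - 432 = (-3b - 21)(b^3 - 5b^2 + 3b + 9) + (-27b^2 + 162b - 243)
  b^3 - 5b^2 + 3b + 9 = (-(1/27)b - 1/27)(-27b^2 + 162b - 243) + (0)
Last nonzero remainder: -27b^2 + 162b - 243. Dividing through by -27 gives the monic gcd b^2 - 6b + 9.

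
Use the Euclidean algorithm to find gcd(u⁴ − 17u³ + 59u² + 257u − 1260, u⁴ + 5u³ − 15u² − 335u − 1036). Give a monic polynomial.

Repeated division with remainder:
  u⁴ − 17u³ + 59u² + 257u − 1260 = (u⁴ + 5u³ − 15u² − 335u − 1036) + (−22u³ + 74u² + 592u − 224)
  u⁴ + 5u³ − 15u² − 335u − 1036 = (−(1/22)u − 46/121)(−22u³ + 74u² + 592u − 224) + ((4845/121)u² − (14535/121)u − 135660/121)
  −22u³ + 74u² + 592u − 224 = (−(2662/4845)u + 968/4845)((4845/121)u² − (14535/121)u − 135660/121) + (0)
Last nonzero remainder: (4845/121)u² − (14535/121)u − 135660/121. Dividing through by 4845/121 gives the monic gcd u² − 3u − 28.

u² − 3u − 28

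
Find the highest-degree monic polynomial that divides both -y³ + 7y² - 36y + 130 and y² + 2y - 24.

1

By polynomial division,
  -y³ + 7y² - 36y + 130 = (-y + 9)(y² + 2y - 24) + (-78y + 346)
  y² + 2y - 24 = (-(1/78)y - 251/3042)(-78y + 346) + (6919/1521)
  -78y + 346 = (-(118638/6919)y + 526266/6919)(6919/1521) + (0)
The last nonzero remainder is the constant 6919/1521, so the polynomials are coprime and gcd = 1.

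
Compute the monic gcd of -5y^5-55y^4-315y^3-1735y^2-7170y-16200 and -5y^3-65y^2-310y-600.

Euclidean algorithm in ℚ[y]:
  -5y^5-55y^4-315y^3-1735y^2-7170y-16200 = (y^2-2y+27)(-5y^3-65y^2-310y-600) + (0)
Last nonzero remainder: -5y^3-65y^2-310y-600. Dividing through by -5 gives the monic gcd y^3+13y^2+62y+120.

y^3+13y^2+62y+120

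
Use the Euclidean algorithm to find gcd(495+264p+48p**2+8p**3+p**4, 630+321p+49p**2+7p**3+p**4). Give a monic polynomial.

15+8p+p**2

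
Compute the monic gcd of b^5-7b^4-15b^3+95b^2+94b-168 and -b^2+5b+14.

Repeated division with remainder:
  b^5-7b^4-15b^3+95b^2+94b-168 = (-b^3+2b^2+11b-12)(-b^2+5b+14) + (0)
Last nonzero remainder: -b^2+5b+14. Dividing through by -1 gives the monic gcd b^2-5b-14.

b^2-5b-14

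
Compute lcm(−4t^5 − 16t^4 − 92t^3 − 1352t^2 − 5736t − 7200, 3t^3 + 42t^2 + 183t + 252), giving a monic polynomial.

Euclidean algorithm in ℚ[t]:
  −4t^5 − 16t^4 − 92t^3 − 1352t^2 − 5736t − 7200 = (−(4/3)t^2 + (40/3)t − 136)(3t^3 + 42t^2 + 183t + 252) + (2256t^2 + 15792t + 27072)
  3t^3 + 42t^2 + 183t + 252 = ((1/752)t + 7/752)(2256t^2 + 15792t + 27072) + (0)
Last nonzero remainder: 2256t^2 + 15792t + 27072. Dividing through by 2256 gives the monic gcd t^2 + 7t + 12.
Then lcm(f, g) = f·g / gcd(f, g); expanding and making the result monic gives the answer.

t^6 + 11t^5 + 51t^4 + 499t^3 + 3800t^2 + 11838t + 12600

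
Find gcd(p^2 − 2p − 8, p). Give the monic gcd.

1

Apply the Euclidean algorithm:
  p^2 − 2p − 8 = (p − 2)(p) + (−8)
  p = (−(1/8)p)(−8) + (0)
The last nonzero remainder is the constant −8, so the polynomials are coprime and gcd = 1.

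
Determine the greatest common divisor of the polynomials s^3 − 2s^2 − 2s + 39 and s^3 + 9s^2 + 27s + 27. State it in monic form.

Repeated division with remainder:
  s^3 − 2s^2 − 2s + 39 = (s^3 + 9s^2 + 27s + 27) + (−11s^2 − 29s + 12)
  s^3 + 9s^2 + 27s + 27 = (−(1/11)s − 70/121)(−11s^2 − 29s + 12) + ((1369/121)s + 4107/121)
  −11s^2 − 29s + 12 = (−(1331/1369)s + 484/1369)((1369/121)s + 4107/121) + (0)
Last nonzero remainder: (1369/121)s + 4107/121. Dividing through by 1369/121 gives the monic gcd s + 3.

s + 3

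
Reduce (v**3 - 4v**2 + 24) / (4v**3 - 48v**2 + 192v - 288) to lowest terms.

Euclidean algorithm in ℚ[v]:
  v**3 - 4v**2 + 24 = (1/4)(4v**3 - 48v**2 + 192v - 288) + (8v**2 - 48v + 96)
  4v**3 - 48v**2 + 192v - 288 = ((1/2)v - 3)(8v**2 - 48v + 96) + (0)
Last nonzero remainder: 8v**2 - 48v + 96. Dividing through by 8 gives the monic gcd v**2 - 6v + 12.
Cancel v**2 - 6v + 12 from numerator and denominator to get the reduced form.

(v + 2)/(4v - 24)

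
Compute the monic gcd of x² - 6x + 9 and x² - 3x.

x - 3

By polynomial division,
  x² - 6x + 9 = (x² - 3x) + (-3x + 9)
  x² - 3x = (-(1/3)x)(-3x + 9) + (0)
Last nonzero remainder: -3x + 9. Dividing through by -3 gives the monic gcd x - 3.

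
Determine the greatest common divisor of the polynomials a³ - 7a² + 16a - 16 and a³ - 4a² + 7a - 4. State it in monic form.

By polynomial division,
  a³ - 7a² + 16a - 16 = (a³ - 4a² + 7a - 4) + (-3a² + 9a - 12)
  a³ - 4a² + 7a - 4 = (-(1/3)a + 1/3)(-3a² + 9a - 12) + (0)
Last nonzero remainder: -3a² + 9a - 12. Dividing through by -3 gives the monic gcd a² - 3a + 4.

a² - 3a + 4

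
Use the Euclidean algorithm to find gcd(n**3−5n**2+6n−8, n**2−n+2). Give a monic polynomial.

Repeated division with remainder:
  n**3−5n**2+6n−8 = (n−4)(n**2−n+2) + (0)
The last nonzero remainder n**2−n+2 is already monic.

n**2−n+2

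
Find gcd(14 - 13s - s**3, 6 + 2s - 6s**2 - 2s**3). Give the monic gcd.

Repeated division with remainder:
  -s**3 - 13s + 14 = (1/2)(-2s**3 - 6s**2 + 2s + 6) + (3s**2 - 14s + 11)
  -2s**3 - 6s**2 + 2s + 6 = (-(2/3)s - 46/9)(3s**2 - 14s + 11) + (-(560/9)s + 560/9)
  3s**2 - 14s + 11 = (-(27/560)s + 99/560)(-(560/9)s + 560/9) + (0)
Last nonzero remainder: -(560/9)s + 560/9. Dividing through by -560/9 gives the monic gcd s - 1.

-1 + s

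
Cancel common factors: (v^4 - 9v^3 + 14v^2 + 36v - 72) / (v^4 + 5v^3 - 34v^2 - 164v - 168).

(v^2 - 5v + 6)/(v^2 + 9v + 14)

Euclidean algorithm in ℚ[v]:
  v^4 - 9v^3 + 14v^2 + 36v - 72 = (v^4 + 5v^3 - 34v^2 - 164v - 168) + (-14v^3 + 48v^2 + 200v + 96)
  v^4 + 5v^3 - 34v^2 - 164v - 168 = (-(1/14)v - 59/98)(-14v^3 + 48v^2 + 200v + 96) + ((450/49)v^2 - (1800/49)v - 5400/49)
  -14v^3 + 48v^2 + 200v + 96 = (-(343/225)v - 196/225)((450/49)v^2 - (1800/49)v - 5400/49) + (0)
Last nonzero remainder: (450/49)v^2 - (1800/49)v - 5400/49. Dividing through by 450/49 gives the monic gcd v^2 - 4v - 12.
Cancel v^2 - 4v - 12 from numerator and denominator to get the reduced form.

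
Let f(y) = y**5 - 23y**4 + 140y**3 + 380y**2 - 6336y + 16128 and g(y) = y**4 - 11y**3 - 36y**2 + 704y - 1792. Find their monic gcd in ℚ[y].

Euclidean algorithm in ℚ[y]:
  y**5 - 23y**4 + 140y**3 + 380y**2 - 6336y + 16128 = (y - 12)(y**4 - 11y**3 - 36y**2 + 704y - 1792) + (44y**3 - 756y**2 + 3904y - 5376)
  y**4 - 11y**3 - 36y**2 + 704y - 1792 = ((1/44)y + 17/121)(44y**3 - 756y**2 + 3904y - 5376) + (-(2240/121)y**2 + (33600/121)y - 125440/121)
  44y**3 - 756y**2 + 3904y - 5376 = (-(1331/560)y + 363/70)(-(2240/121)y**2 + (33600/121)y - 125440/121) + (0)
Last nonzero remainder: -(2240/121)y**2 + (33600/121)y - 125440/121. Dividing through by -2240/121 gives the monic gcd y**2 - 15y + 56.

y**2 - 15y + 56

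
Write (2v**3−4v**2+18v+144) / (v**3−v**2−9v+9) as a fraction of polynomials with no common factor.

(2v**2−10v+48)/(v**2−4v+3)

Euclidean algorithm in ℚ[v]:
  2v**3−4v**2+18v+144 = (2)(v**3−v**2−9v+9) + (−2v**2+36v+126)
  v**3−v**2−9v+9 = (−(1/2)v−17/2)(−2v**2+36v+126) + (360v+1080)
  −2v**2+36v+126 = (−(1/180)v+7/60)(360v+1080) + (0)
Last nonzero remainder: 360v+1080. Dividing through by 360 gives the monic gcd v+3.
Cancel v+3 from numerator and denominator to get the reduced form.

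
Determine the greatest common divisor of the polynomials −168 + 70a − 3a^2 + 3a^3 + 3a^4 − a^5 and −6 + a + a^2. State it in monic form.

By polynomial division,
  −a^5 + 3a^4 + 3a^3 − 3a^2 + 70a − 168 = (−a^3 + 4a^2 − 7a + 28)(a^2 + a − 6) + (0)
The last nonzero remainder a^2 + a − 6 is already monic.

−6 + a + a^2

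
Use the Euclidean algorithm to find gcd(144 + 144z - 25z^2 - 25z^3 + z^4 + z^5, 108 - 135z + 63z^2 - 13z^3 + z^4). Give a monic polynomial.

Apply the Euclidean algorithm:
  z^5 + z^4 - 25z^3 - 25z^2 + 144z + 144 = (z + 14)(z^4 - 13z^3 + 63z^2 - 135z + 108) + (94z^3 - 772z^2 + 1926z - 1368)
  z^4 - 13z^3 + 63z^2 - 135z + 108 = ((1/94)z - 225/4418)(94z^3 - 772z^2 + 1926z - 1368) + ((7056/2209)z^2 - (49392/2209)z + 84672/2209)
  94z^3 - 772z^2 + 1926z - 1368 = ((103823/3528)z - 41971/1176)((7056/2209)z^2 - (49392/2209)z + 84672/2209) + (0)
Last nonzero remainder: (7056/2209)z^2 - (49392/2209)z + 84672/2209. Dividing through by 7056/2209 gives the monic gcd z^2 - 7z + 12.

12 - 7z + z^2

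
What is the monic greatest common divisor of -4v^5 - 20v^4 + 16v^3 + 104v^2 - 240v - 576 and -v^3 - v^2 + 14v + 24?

v^2 + 5v + 6

Apply the Euclidean algorithm:
  -4v^5 - 20v^4 + 16v^3 + 104v^2 - 240v - 576 = (4v^2 + 16v + 24)(-v^3 - v^2 + 14v + 24) + (-192v^2 - 960v - 1152)
  -v^3 - v^2 + 14v + 24 = ((1/192)v - 1/48)(-192v^2 - 960v - 1152) + (0)
Last nonzero remainder: -192v^2 - 960v - 1152. Dividing through by -192 gives the monic gcd v^2 + 5v + 6.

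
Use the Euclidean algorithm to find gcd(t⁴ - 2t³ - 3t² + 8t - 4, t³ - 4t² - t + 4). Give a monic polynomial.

Euclidean algorithm in ℚ[t]:
  t⁴ - 2t³ - 3t² + 8t - 4 = (t + 2)(t³ - 4t² - t + 4) + (6t² + 6t - 12)
  t³ - 4t² - t + 4 = ((1/6)t - 5/6)(6t² + 6t - 12) + (6t - 6)
  6t² + 6t - 12 = (t + 2)(6t - 6) + (0)
Last nonzero remainder: 6t - 6. Dividing through by 6 gives the monic gcd t - 1.

t - 1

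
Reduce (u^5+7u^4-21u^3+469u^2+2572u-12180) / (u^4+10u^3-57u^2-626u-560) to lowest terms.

Apply the Euclidean algorithm:
  u^5+7u^4-21u^3+469u^2+2572u-12180 = (u-3)(u^4+10u^3-57u^2-626u-560) + (66u^3+924u^2+1254u-13860)
  u^4+10u^3-57u^2-626u-560 = ((1/66)u-2/33)(66u^3+924u^2+1254u-13860) + (-20u^2-340u-1400)
  66u^3+924u^2+1254u-13860 = (-(33/10)u+99/10)(-20u^2-340u-1400) + (0)
Last nonzero remainder: -20u^2-340u-1400. Dividing through by -20 gives the monic gcd u^2+17u+70.
Cancel u^2+17u+70 from numerator and denominator to get the reduced form.

(u^3-10u^2+79u-174)/(u^2-7u-8)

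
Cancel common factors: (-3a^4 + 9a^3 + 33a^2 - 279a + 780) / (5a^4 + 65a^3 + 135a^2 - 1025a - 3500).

(-3a^2 + 12a - 39)/(5a^2 + 60a + 175)

By polynomial division,
  -3a^4 + 9a^3 + 33a^2 - 279a + 780 = (-3/5)(5a^4 + 65a^3 + 135a^2 - 1025a - 3500) + (48a^3 + 114a^2 - 894a - 1320)
  5a^4 + 65a^3 + 135a^2 - 1025a - 3500 = ((5/48)a + 425/384)(48a^3 + 114a^2 - 894a - 1320) + ((6525/64)a^2 + (6525/64)a - 32625/16)
  48a^3 + 114a^2 - 894a - 1320 = ((1024/2175)a + 1408/2175)((6525/64)a^2 + (6525/64)a - 32625/16) + (0)
Last nonzero remainder: (6525/64)a^2 + (6525/64)a - 32625/16. Dividing through by 6525/64 gives the monic gcd a^2 + a - 20.
Cancel a^2 + a - 20 from numerator and denominator to get the reduced form.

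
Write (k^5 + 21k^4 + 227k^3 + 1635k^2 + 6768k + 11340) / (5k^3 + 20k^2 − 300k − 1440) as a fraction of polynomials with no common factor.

(k^3 + 9k^2 + 83k + 315)/(5k − 40)

By polynomial division,
  k^5 + 21k^4 + 227k^3 + 1635k^2 + 6768k + 11340 = ((1/5)k^2 + (17/5)k + 219/5)(5k^3 + 20k^2 − 300k − 1440) + (2067k^2 + 24804k + 74412)
  5k^3 + 20k^2 − 300k − 1440 = ((5/2067)k − 40/2067)(2067k^2 + 24804k + 74412) + (0)
Last nonzero remainder: 2067k^2 + 24804k + 74412. Dividing through by 2067 gives the monic gcd k^2 + 12k + 36.
Cancel k^2 + 12k + 36 from numerator and denominator to get the reduced form.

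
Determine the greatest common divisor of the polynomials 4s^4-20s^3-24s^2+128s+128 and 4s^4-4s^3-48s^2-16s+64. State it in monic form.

Euclidean algorithm in ℚ[s]:
  4s^4-20s^3-24s^2+128s+128 = (4s^4-4s^3-48s^2-16s+64) + (-16s^3+24s^2+144s+64)
  4s^4-4s^3-48s^2-16s+64 = (-(1/4)s-1/8)(-16s^3+24s^2+144s+64) + (-9s^2+18s+72)
  -16s^3+24s^2+144s+64 = ((16/9)s+8/9)(-9s^2+18s+72) + (0)
Last nonzero remainder: -9s^2+18s+72. Dividing through by -9 gives the monic gcd s^2-2s-8.

s^2-2s-8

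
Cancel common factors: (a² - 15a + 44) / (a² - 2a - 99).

Apply the Euclidean algorithm:
  a² - 15a + 44 = (a² - 2a - 99) + (-13a + 143)
  a² - 2a - 99 = (-(1/13)a - 9/13)(-13a + 143) + (0)
Last nonzero remainder: -13a + 143. Dividing through by -13 gives the monic gcd a - 11.
Cancel a - 11 from numerator and denominator to get the reduced form.

(a - 4)/(a + 9)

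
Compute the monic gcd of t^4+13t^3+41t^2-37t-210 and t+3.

Euclidean algorithm in ℚ[t]:
  t^4+13t^3+41t^2-37t-210 = (t^3+10t^2+11t-70)(t+3) + (0)
The last nonzero remainder t+3 is already monic.

t+3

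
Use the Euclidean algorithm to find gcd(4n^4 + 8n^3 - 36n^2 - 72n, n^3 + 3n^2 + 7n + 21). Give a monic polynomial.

n + 3

Euclidean algorithm in ℚ[n]:
  4n^4 + 8n^3 - 36n^2 - 72n = (4n - 4)(n^3 + 3n^2 + 7n + 21) + (-52n^2 - 128n + 84)
  n^3 + 3n^2 + 7n + 21 = (-(1/52)n - 7/676)(-52n^2 - 128n + 84) + ((1232/169)n + 3696/169)
  -52n^2 - 128n + 84 = (-(2197/308)n + 169/44)((1232/169)n + 3696/169) + (0)
Last nonzero remainder: (1232/169)n + 3696/169. Dividing through by 1232/169 gives the monic gcd n + 3.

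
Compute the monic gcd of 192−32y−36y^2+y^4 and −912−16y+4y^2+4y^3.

−6+y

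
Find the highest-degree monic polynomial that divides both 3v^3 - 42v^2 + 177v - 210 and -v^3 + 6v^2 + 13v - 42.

Repeated division with remainder:
  3v^3 - 42v^2 + 177v - 210 = (-3)(-v^3 + 6v^2 + 13v - 42) + (-24v^2 + 216v - 336)
  -v^3 + 6v^2 + 13v - 42 = ((1/24)v + 1/8)(-24v^2 + 216v - 336) + (0)
Last nonzero remainder: -24v^2 + 216v - 336. Dividing through by -24 gives the monic gcd v^2 - 9v + 14.

v^2 - 9v + 14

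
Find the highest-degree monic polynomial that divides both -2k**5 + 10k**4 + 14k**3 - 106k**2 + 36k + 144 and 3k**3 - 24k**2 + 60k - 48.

k**2 - 6k + 8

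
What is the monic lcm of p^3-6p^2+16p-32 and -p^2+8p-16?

By polynomial division,
  p^3-6p^2+16p-32 = (-p-2)(-p^2+8p-16) + (16p-64)
  -p^2+8p-16 = (-(1/16)p+1/4)(16p-64) + (0)
Last nonzero remainder: 16p-64. Dividing through by 16 gives the monic gcd p-4.
Then lcm(f, g) = f·g / gcd(f, g); expanding and making the result monic gives the answer.

p^4-10p^3+40p^2-96p+128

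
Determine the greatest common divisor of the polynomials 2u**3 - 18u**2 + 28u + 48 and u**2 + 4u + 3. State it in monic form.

u + 1

Apply the Euclidean algorithm:
  2u**3 - 18u**2 + 28u + 48 = (2u - 26)(u**2 + 4u + 3) + (126u + 126)
  u**2 + 4u + 3 = ((1/126)u + 1/42)(126u + 126) + (0)
Last nonzero remainder: 126u + 126. Dividing through by 126 gives the monic gcd u + 1.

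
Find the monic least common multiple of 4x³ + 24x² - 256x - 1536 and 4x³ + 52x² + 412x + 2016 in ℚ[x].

x⁵ + 11x⁴ + 29x³ - 326x² - 5952x - 24192

Repeated division with remainder:
  4x³ + 24x² - 256x - 1536 = (4x³ + 52x² + 412x + 2016) + (-28x² - 668x - 3552)
  4x³ + 52x² + 412x + 2016 = (-(1/7)x + 76/49)(-28x² - 668x - 3552) + ((46092/49)x + 368736/49)
  -28x² - 668x - 3552 = (-(343/11523)x - 1813/3841)((46092/49)x + 368736/49) + (0)
Last nonzero remainder: (46092/49)x + 368736/49. Dividing through by 46092/49 gives the monic gcd x + 8.
Then lcm(f, g) = f·g / gcd(f, g); expanding and making the result monic gives the answer.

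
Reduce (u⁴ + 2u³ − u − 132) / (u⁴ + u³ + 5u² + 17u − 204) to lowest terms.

Apply the Euclidean algorithm:
  u⁴ + 2u³ − u − 132 = (u⁴ + u³ + 5u² + 17u − 204) + (u³ − 5u² − 18u + 72)
  u⁴ + u³ + 5u² + 17u − 204 = (u + 6)(u³ − 5u² − 18u + 72) + (53u² + 53u − 636)
  u³ − 5u² − 18u + 72 = ((1/53)u − 6/53)(53u² + 53u − 636) + (0)
Last nonzero remainder: 53u² + 53u − 636. Dividing through by 53 gives the monic gcd u² + u − 12.
Cancel u² + u − 12 from numerator and denominator to get the reduced form.

(u² + u + 11)/(u² + 17)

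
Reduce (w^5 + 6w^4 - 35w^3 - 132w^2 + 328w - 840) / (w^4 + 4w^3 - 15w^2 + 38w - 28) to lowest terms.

(w^2 + w - 30)/(w - 1)

Repeated division with remainder:
  w^5 + 6w^4 - 35w^3 - 132w^2 + 328w - 840 = (w + 2)(w^4 + 4w^3 - 15w^2 + 38w - 28) + (-28w^3 - 140w^2 + 280w - 784)
  w^4 + 4w^3 - 15w^2 + 38w - 28 = (-(1/28)w + 1/28)(-28w^3 - 140w^2 + 280w - 784) + (0)
Last nonzero remainder: -28w^3 - 140w^2 + 280w - 784. Dividing through by -28 gives the monic gcd w^3 + 5w^2 - 10w + 28.
Cancel w^3 + 5w^2 - 10w + 28 from numerator and denominator to get the reduced form.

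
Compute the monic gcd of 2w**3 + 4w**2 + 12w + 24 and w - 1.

1

Repeated division with remainder:
  2w**3 + 4w**2 + 12w + 24 = (2w**2 + 6w + 18)(w - 1) + (42)
  w - 1 = ((1/42)w - 1/42)(42) + (0)
The last nonzero remainder is the constant 42, so the polynomials are coprime and gcd = 1.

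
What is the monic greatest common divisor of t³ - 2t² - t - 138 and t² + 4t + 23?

t² + 4t + 23

Repeated division with remainder:
  t³ - 2t² - t - 138 = (t - 6)(t² + 4t + 23) + (0)
The last nonzero remainder t² + 4t + 23 is already monic.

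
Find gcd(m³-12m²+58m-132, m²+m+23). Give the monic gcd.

Repeated division with remainder:
  m³-12m²+58m-132 = (m-13)(m²+m+23) + (48m+167)
  m²+m+23 = ((1/48)m-119/2304)(48m+167) + (72865/2304)
  48m+167 = ((110592/72865)m+384768/72865)(72865/2304) + (0)
The last nonzero remainder is the constant 72865/2304, so the polynomials are coprime and gcd = 1.

1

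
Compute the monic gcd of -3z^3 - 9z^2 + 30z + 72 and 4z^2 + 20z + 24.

Euclidean algorithm in ℚ[z]:
  -3z^3 - 9z^2 + 30z + 72 = (-(3/4)z + 3/2)(4z^2 + 20z + 24) + (18z + 36)
  4z^2 + 20z + 24 = ((2/9)z + 2/3)(18z + 36) + (0)
Last nonzero remainder: 18z + 36. Dividing through by 18 gives the monic gcd z + 2.

z + 2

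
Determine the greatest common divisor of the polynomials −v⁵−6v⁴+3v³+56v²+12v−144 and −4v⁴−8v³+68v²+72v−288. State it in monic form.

Euclidean algorithm in ℚ[v]:
  −v⁵−6v⁴+3v³+56v²+12v−144 = ((1/4)v+1)(−4v⁴−8v³+68v²+72v−288) + (−6v³−30v²+12v+144)
  −4v⁴−8v³+68v²+72v−288 = ((2/3)v−2)(−6v³−30v²+12v+144) + (0)
Last nonzero remainder: −6v³−30v²+12v+144. Dividing through by −6 gives the monic gcd v³+5v²−2v−24.

v³+5v²−2v−24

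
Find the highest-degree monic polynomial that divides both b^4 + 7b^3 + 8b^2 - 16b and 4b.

Apply the Euclidean algorithm:
  b^4 + 7b^3 + 8b^2 - 16b = ((1/4)b^3 + (7/4)b^2 + 2b - 4)(4b) + (0)
Last nonzero remainder: 4b. Dividing through by 4 gives the monic gcd b.

b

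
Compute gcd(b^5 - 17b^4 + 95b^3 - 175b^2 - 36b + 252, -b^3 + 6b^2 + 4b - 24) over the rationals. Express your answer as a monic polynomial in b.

b^2 - 8b + 12

By polynomial division,
  b^5 - 17b^4 + 95b^3 - 175b^2 - 36b + 252 = (-b^2 + 11b - 33)(-b^3 + 6b^2 + 4b - 24) + (-45b^2 + 360b - 540)
  -b^3 + 6b^2 + 4b - 24 = ((1/45)b + 2/45)(-45b^2 + 360b - 540) + (0)
Last nonzero remainder: -45b^2 + 360b - 540. Dividing through by -45 gives the monic gcd b^2 - 8b + 12.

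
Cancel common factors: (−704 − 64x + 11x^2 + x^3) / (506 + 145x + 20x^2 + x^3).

Repeated division with remainder:
  x^3 + 11x^2 − 64x − 704 = (x^3 + 20x^2 + 145x + 506) + (−9x^2 − 209x − 1210)
  x^3 + 20x^2 + 145x + 506 = (−(1/9)x + 29/81)(−9x^2 − 209x − 1210) + ((6916/81)x + 76076/81)
  −9x^2 − 209x − 1210 = (−(729/6916)x − 4455/3458)((6916/81)x + 76076/81) + (0)
Last nonzero remainder: (6916/81)x + 76076/81. Dividing through by 6916/81 gives the monic gcd x + 11.
Cancel x + 11 from numerator and denominator to get the reduced form.

(−64 + x^2)/(46 + 9x + x^2)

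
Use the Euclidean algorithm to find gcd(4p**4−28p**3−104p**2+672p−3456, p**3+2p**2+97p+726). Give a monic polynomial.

Repeated division with remainder:
  4p**4−28p**3−104p**2+672p−3456 = (4p−36)(p**3+2p**2+97p+726) + (−420p**2+1260p+22680)
  p**3+2p**2+97p+726 = (−(1/420)p−1/84)(−420p**2+1260p+22680) + (166p+996)
  −420p**2+1260p+22680 = (−(210/83)p+1890/83)(166p+996) + (0)
Last nonzero remainder: 166p+996. Dividing through by 166 gives the monic gcd p+6.

p+6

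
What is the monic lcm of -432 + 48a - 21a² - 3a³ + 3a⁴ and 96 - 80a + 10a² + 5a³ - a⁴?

-864 + 816a - 266a² + 45a³ + 4a⁴ - 6a⁵ + a⁶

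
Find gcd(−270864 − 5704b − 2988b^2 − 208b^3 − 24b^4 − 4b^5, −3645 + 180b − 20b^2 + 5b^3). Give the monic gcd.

Repeated division with remainder:
  −4b^5 − 24b^4 − 208b^3 − 2988b^2 − 5704b − 270864 = (−(4/5)b^2 − 8b − 224/5)(5b^3 − 20b^2 + 180b − 3645) + (−5360b^2 − 26800b − 434160)
  5b^3 − 20b^2 + 180b − 3645 = (−(1/1072)b + 9/1072)(−5360b^2 − 26800b − 434160) + (0)
Last nonzero remainder: −5360b^2 − 26800b − 434160. Dividing through by −5360 gives the monic gcd b^2 + 5b + 81.

81 + 5b + b^2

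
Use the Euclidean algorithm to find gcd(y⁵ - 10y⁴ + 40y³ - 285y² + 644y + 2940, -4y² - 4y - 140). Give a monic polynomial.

y² + y + 35

By polynomial division,
  y⁵ - 10y⁴ + 40y³ - 285y² + 644y + 2940 = (-(1/4)y³ + (11/4)y² - 4y - 21)(-4y² - 4y - 140) + (0)
Last nonzero remainder: -4y² - 4y - 140. Dividing through by -4 gives the monic gcd y² + y + 35.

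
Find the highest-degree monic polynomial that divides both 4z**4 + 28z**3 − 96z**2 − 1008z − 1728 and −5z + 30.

z − 6

By polynomial division,
  4z**4 + 28z**3 − 96z**2 − 1008z − 1728 = (−(4/5)z**3 − (52/5)z**2 − (216/5)z − 288/5)(−5z + 30) + (0)
Last nonzero remainder: −5z + 30. Dividing through by −5 gives the monic gcd z − 6.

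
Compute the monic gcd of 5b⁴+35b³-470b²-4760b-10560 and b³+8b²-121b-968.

b²-3b-88

Euclidean algorithm in ℚ[b]:
  5b⁴+35b³-470b²-4760b-10560 = (5b-5)(b³+8b²-121b-968) + (175b²-525b-15400)
  b³+8b²-121b-968 = ((1/175)b+11/175)(175b²-525b-15400) + (0)
Last nonzero remainder: 175b²-525b-15400. Dividing through by 175 gives the monic gcd b²-3b-88.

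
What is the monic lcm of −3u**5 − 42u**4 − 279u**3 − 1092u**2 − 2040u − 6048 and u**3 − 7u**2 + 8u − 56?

Repeated division with remainder:
  −3u**5 − 42u**4 − 279u**3 − 1092u**2 − 2040u − 6048 = (−3u**2 − 63u − 696)(u**3 − 7u**2 + 8u − 56) + (−5628u**2 − 45024)
  u**3 − 7u**2 + 8u − 56 = (−(1/5628)u + 1/804)(−5628u**2 − 45024) + (0)
Last nonzero remainder: −5628u**2 − 45024. Dividing through by −5628 gives the monic gcd u**2 + 8.
Then lcm(f, g) = f·g / gcd(f, g); expanding and making the result monic gives the answer.

u**6 + 7u**5 − 5u**4 − 287u**3 − 1868u**2 − 2744u − 14112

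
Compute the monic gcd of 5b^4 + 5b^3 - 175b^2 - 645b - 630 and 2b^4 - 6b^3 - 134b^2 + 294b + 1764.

b^2 - 4b - 21

Euclidean algorithm in ℚ[b]:
  5b^4 + 5b^3 - 175b^2 - 645b - 630 = (5/2)(2b^4 - 6b^3 - 134b^2 + 294b + 1764) + (20b^3 + 160b^2 - 1380b - 5040)
  2b^4 - 6b^3 - 134b^2 + 294b + 1764 = ((1/10)b - 11/10)(20b^3 + 160b^2 - 1380b - 5040) + (180b^2 - 720b - 3780)
  20b^3 + 160b^2 - 1380b - 5040 = ((1/9)b + 4/3)(180b^2 - 720b - 3780) + (0)
Last nonzero remainder: 180b^2 - 720b - 3780. Dividing through by 180 gives the monic gcd b^2 - 4b - 21.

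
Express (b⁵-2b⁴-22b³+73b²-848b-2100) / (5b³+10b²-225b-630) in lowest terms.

Apply the Euclidean algorithm:
  b⁵-2b⁴-22b³+73b²-848b-2100 = ((1/5)b²-(4/5)b+31/5)(5b³+10b²-225b-630) + (-43b²+43b+1806)
  5b³+10b²-225b-630 = (-(5/43)b-15/43)(-43b²+43b+1806) + (0)
Last nonzero remainder: -43b²+43b+1806. Dividing through by -43 gives the monic gcd b²-b-42.
Cancel b²-b-42 from numerator and denominator to get the reduced form.

(b³-b²+19b+50)/(5b+15)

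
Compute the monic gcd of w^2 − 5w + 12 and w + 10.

1

Apply the Euclidean algorithm:
  w^2 − 5w + 12 = (w − 15)(w + 10) + (162)
  w + 10 = ((1/162)w + 5/81)(162) + (0)
The last nonzero remainder is the constant 162, so the polynomials are coprime and gcd = 1.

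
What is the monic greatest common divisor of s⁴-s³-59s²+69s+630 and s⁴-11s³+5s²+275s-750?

Repeated division with remainder:
  s⁴-s³-59s²+69s+630 = (s⁴-11s³+5s²+275s-750) + (10s³-64s²-206s+1380)
  s⁴-11s³+5s²+275s-750 = ((1/10)s-23/50)(10s³-64s²-206s+1380) + (-(96/25)s²+(1056/25)s-576/5)
  10s³-64s²-206s+1380 = (-(125/48)s-575/48)(-(96/25)s²+(1056/25)s-576/5) + (0)
Last nonzero remainder: -(96/25)s²+(1056/25)s-576/5. Dividing through by -96/25 gives the monic gcd s²-11s+30.

s²-11s+30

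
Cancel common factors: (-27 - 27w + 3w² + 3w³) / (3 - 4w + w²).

(9 + 12w + 3w²)/(-1 + w)

Apply the Euclidean algorithm:
  3w³ + 3w² - 27w - 27 = (3w + 15)(w² - 4w + 3) + (24w - 72)
  w² - 4w + 3 = ((1/24)w - 1/24)(24w - 72) + (0)
Last nonzero remainder: 24w - 72. Dividing through by 24 gives the monic gcd w - 3.
Cancel w - 3 from numerator and denominator to get the reduced form.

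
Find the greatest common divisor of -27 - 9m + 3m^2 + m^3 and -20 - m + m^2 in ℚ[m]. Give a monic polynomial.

Apply the Euclidean algorithm:
  m^3 + 3m^2 - 9m - 27 = (m + 4)(m^2 - m - 20) + (15m + 53)
  m^2 - m - 20 = ((1/15)m - 68/225)(15m + 53) + (-896/225)
  15m + 53 = (-(3375/896)m - 11925/896)(-896/225) + (0)
The last nonzero remainder is the constant -896/225, so the polynomials are coprime and gcd = 1.

1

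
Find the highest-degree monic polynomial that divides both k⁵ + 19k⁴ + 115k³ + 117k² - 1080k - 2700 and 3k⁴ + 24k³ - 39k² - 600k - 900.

k² + 11k + 30

Repeated division with remainder:
  k⁵ + 19k⁴ + 115k³ + 117k² - 1080k - 2700 = ((1/3)k + 11/3)(3k⁴ + 24k³ - 39k² - 600k - 900) + (40k³ + 460k² + 1420k + 600)
  3k⁴ + 24k³ - 39k² - 600k - 900 = ((3/40)k - 21/80)(40k³ + 460k² + 1420k + 600) + (-(99/4)k² - (1089/4)k - 1485/2)
  40k³ + 460k² + 1420k + 600 = (-(160/99)k - 80/99)(-(99/4)k² - (1089/4)k - 1485/2) + (0)
Last nonzero remainder: -(99/4)k² - (1089/4)k - 1485/2. Dividing through by -99/4 gives the monic gcd k² + 11k + 30.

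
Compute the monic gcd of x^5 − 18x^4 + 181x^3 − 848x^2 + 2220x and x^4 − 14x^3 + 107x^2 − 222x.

By polynomial division,
  x^5 − 18x^4 + 181x^3 − 848x^2 + 2220x = (x − 4)(x^4 − 14x^3 + 107x^2 − 222x) + (18x^3 − 198x^2 + 1332x)
  x^4 − 14x^3 + 107x^2 − 222x = ((1/18)x − 1/6)(18x^3 − 198x^2 + 1332x) + (0)
Last nonzero remainder: 18x^3 − 198x^2 + 1332x. Dividing through by 18 gives the monic gcd x^3 − 11x^2 + 74x.

x^3 − 11x^2 + 74x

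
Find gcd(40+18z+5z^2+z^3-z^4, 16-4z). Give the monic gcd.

Euclidean algorithm in ℚ[z]:
  -z^4+z^3+5z^2+18z+40 = ((1/4)z^3+(3/4)z^2+(7/4)z+5/2)(-4z+16) + (0)
Last nonzero remainder: -4z+16. Dividing through by -4 gives the monic gcd z-4.

-4+z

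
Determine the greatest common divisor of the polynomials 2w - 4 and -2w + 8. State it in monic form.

1

Repeated division with remainder:
  2w - 4 = (-1)(-2w + 8) + (4)
  -2w + 8 = (-(1/2)w + 2)(4) + (0)
The last nonzero remainder is the constant 4, so the polynomials are coprime and gcd = 1.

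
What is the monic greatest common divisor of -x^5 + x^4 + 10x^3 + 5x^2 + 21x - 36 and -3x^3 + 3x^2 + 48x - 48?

x^2 - 5x + 4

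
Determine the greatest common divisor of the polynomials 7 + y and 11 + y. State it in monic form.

1

Repeated division with remainder:
  y + 7 = (y + 11) + (−4)
  y + 11 = (−(1/4)y − 11/4)(−4) + (0)
The last nonzero remainder is the constant −4, so the polynomials are coprime and gcd = 1.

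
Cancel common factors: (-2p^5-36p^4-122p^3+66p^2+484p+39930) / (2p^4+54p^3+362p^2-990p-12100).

(-p^2-p-33)/(p+10)

Euclidean algorithm in ℚ[p]:
  -2p^5-36p^4-122p^3+66p^2+484p+39930 = (-p+9)(2p^4+54p^3+362p^2-990p-12100) + (-246p^3-4182p^2-2706p+148830)
  2p^4+54p^3+362p^2-990p-12100 = (-(1/123)p-10/123)(-246p^3-4182p^2-2706p+148830) + (0)
Last nonzero remainder: -246p^3-4182p^2-2706p+148830. Dividing through by -246 gives the monic gcd p^3+17p^2+11p-605.
Cancel p^3+17p^2+11p-605 from numerator and denominator to get the reduced form.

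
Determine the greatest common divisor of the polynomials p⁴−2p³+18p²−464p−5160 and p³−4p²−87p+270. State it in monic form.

p−10

Repeated division with remainder:
  p⁴−2p³+18p²−464p−5160 = (p+2)(p³−4p²−87p+270) + (113p²−560p−5700)
  p³−4p²−87p+270 = ((1/113)p+108/12769)(113p²−560p−5700) + (−(406323/12769)p+4063230/12769)
  113p²−560p−5700 = (−(1442897/406323)p−2426110/135441)(−(406323/12769)p+4063230/12769) + (0)
Last nonzero remainder: −(406323/12769)p+4063230/12769. Dividing through by −406323/12769 gives the monic gcd p−10.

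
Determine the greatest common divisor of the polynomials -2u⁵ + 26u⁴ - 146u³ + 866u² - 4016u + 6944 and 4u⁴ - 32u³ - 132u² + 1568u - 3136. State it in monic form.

u³ - 15u² + 72u - 112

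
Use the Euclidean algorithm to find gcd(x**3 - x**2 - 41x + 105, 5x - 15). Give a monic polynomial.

x - 3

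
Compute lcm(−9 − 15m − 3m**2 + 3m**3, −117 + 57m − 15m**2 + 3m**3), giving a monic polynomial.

−39 − 59m − 6m**2 + 10m**3 − 3m**4 + m**5

Euclidean algorithm in ℚ[m]:
  3m**3 − 3m**2 − 15m − 9 = (3m**3 − 15m**2 + 57m − 117) + (12m**2 − 72m + 108)
  3m**3 − 15m**2 + 57m − 117 = ((1/4)m + 1/4)(12m**2 − 72m + 108) + (48m − 144)
  12m**2 − 72m + 108 = ((1/4)m − 3/4)(48m − 144) + (0)
Last nonzero remainder: 48m − 144. Dividing through by 48 gives the monic gcd m − 3.
Then lcm(f, g) = f·g / gcd(f, g); expanding and making the result monic gives the answer.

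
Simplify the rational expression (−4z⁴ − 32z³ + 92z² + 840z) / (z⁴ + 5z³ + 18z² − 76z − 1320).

(−4z² − 28z)/(z² + 4z + 44)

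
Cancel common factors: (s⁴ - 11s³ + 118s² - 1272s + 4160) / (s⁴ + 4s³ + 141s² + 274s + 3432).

(s² - 13s + 40)/(s² + 2s + 33)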